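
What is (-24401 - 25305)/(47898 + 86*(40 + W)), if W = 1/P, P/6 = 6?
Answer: -894708/924127 ≈ -0.96817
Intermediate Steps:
P = 36 (P = 6*6 = 36)
W = 1/36 ≈ 0.027778
(-24401 - 25305)/(47898 + 86*(40 + W)) = (-24401 - 25305)/(47898 + 86*(40 + 1/36)) = -49706/(47898 + 86*(1441/36)) = -49706/(47898 + 61963/18) = -49706/924127/18 = -49706*18/924127 = -894708/924127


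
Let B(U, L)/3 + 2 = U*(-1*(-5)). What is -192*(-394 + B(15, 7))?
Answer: 33600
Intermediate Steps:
B(U, L) = -6 + 15*U (B(U, L) = -6 + 3*(U*(-1*(-5))) = -6 + 3*(U*5) = -6 + 3*(5*U) = -6 + 15*U)
-192*(-394 + B(15, 7)) = -192*(-394 + (-6 + 15*15)) = -192*(-394 + (-6 + 225)) = -192*(-394 + 219) = -192*(-175) = 33600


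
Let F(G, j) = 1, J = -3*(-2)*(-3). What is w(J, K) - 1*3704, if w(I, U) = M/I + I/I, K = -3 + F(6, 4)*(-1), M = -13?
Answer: -66641/18 ≈ -3702.3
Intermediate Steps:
J = -18 (J = 6*(-3) = -18)
K = -4 (K = -3 + 1*(-1) = -3 - 1 = -4)
w(I, U) = 1 - 13/I (w(I, U) = -13/I + I/I = -13/I + 1 = 1 - 13/I)
w(J, K) - 1*3704 = (-13 - 18)/(-18) - 1*3704 = -1/18*(-31) - 3704 = 31/18 - 3704 = -66641/18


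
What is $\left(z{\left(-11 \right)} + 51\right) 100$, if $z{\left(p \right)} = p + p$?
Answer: $2900$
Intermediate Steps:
$z{\left(p \right)} = 2 p$
$\left(z{\left(-11 \right)} + 51\right) 100 = \left(2 \left(-11\right) + 51\right) 100 = \left(-22 + 51\right) 100 = 29 \cdot 100 = 2900$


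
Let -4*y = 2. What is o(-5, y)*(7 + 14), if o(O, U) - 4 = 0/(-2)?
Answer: 84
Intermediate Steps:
y = -½ (y = -¼*2 = -½ ≈ -0.50000)
o(O, U) = 4 (o(O, U) = 4 + 0/(-2) = 4 + 0*(-½) = 4 + 0 = 4)
o(-5, y)*(7 + 14) = 4*(7 + 14) = 4*21 = 84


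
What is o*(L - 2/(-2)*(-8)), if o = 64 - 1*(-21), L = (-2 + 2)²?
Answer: -680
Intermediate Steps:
L = 0 (L = 0² = 0)
o = 85 (o = 64 + 21 = 85)
o*(L - 2/(-2)*(-8)) = 85*(0 - 2/(-2)*(-8)) = 85*(0 - 2*(-½)*(-8)) = 85*(0 + 1*(-8)) = 85*(0 - 8) = 85*(-8) = -680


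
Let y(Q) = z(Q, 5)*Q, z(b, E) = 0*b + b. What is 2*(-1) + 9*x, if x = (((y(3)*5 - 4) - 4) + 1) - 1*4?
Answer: 304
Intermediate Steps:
z(b, E) = b (z(b, E) = 0 + b = b)
y(Q) = Q² (y(Q) = Q*Q = Q²)
x = 34 (x = (((3²*5 - 4) - 4) + 1) - 1*4 = (((9*5 - 4) - 4) + 1) - 4 = (((45 - 4) - 4) + 1) - 4 = ((41 - 4) + 1) - 4 = (37 + 1) - 4 = 38 - 4 = 34)
2*(-1) + 9*x = 2*(-1) + 9*34 = -2 + 306 = 304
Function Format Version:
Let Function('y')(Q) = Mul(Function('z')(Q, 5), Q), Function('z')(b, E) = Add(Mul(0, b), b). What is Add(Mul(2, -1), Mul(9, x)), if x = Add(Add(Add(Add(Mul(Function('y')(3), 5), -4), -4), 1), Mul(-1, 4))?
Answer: 304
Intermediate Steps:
Function('z')(b, E) = b (Function('z')(b, E) = Add(0, b) = b)
Function('y')(Q) = Pow(Q, 2) (Function('y')(Q) = Mul(Q, Q) = Pow(Q, 2))
x = 34 (x = Add(Add(Add(Add(Mul(Pow(3, 2), 5), -4), -4), 1), Mul(-1, 4)) = Add(Add(Add(Add(Mul(9, 5), -4), -4), 1), -4) = Add(Add(Add(Add(45, -4), -4), 1), -4) = Add(Add(Add(41, -4), 1), -4) = Add(Add(37, 1), -4) = Add(38, -4) = 34)
Add(Mul(2, -1), Mul(9, x)) = Add(Mul(2, -1), Mul(9, 34)) = Add(-2, 306) = 304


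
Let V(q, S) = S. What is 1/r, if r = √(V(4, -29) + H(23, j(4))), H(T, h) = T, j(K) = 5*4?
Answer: -I*√6/6 ≈ -0.40825*I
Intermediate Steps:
j(K) = 20
r = I*√6 (r = √(-29 + 23) = √(-6) = I*√6 ≈ 2.4495*I)
1/r = 1/(I*√6) = -I*√6/6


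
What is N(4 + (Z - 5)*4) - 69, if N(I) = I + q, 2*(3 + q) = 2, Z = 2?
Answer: -79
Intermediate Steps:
q = -2 (q = -3 + (½)*2 = -3 + 1 = -2)
N(I) = -2 + I (N(I) = I - 2 = -2 + I)
N(4 + (Z - 5)*4) - 69 = (-2 + (4 + (2 - 5)*4)) - 69 = (-2 + (4 - 3*4)) - 69 = (-2 + (4 - 12)) - 69 = (-2 - 8) - 69 = -10 - 69 = -79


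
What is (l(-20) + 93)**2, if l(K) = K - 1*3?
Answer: 4900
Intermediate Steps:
l(K) = -3 + K (l(K) = K - 3 = -3 + K)
(l(-20) + 93)**2 = ((-3 - 20) + 93)**2 = (-23 + 93)**2 = 70**2 = 4900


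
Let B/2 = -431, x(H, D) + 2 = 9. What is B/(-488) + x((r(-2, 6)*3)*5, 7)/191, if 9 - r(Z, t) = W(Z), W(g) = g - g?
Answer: 84029/46604 ≈ 1.8030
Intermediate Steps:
W(g) = 0
r(Z, t) = 9 (r(Z, t) = 9 - 1*0 = 9 + 0 = 9)
x(H, D) = 7 (x(H, D) = -2 + 9 = 7)
B = -862 (B = 2*(-431) = -862)
B/(-488) + x((r(-2, 6)*3)*5, 7)/191 = -862/(-488) + 7/191 = -862*(-1/488) + 7*(1/191) = 431/244 + 7/191 = 84029/46604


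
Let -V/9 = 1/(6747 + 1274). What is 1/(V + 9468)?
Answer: 8021/75942819 ≈ 0.00010562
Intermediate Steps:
V = -9/8021 (V = -9/(6747 + 1274) = -9/8021 ≈ -0.0011221)
1/(V + 9468) = 1/(-9/8021 + 9468) = 1/(75942819/8021) = 8021/75942819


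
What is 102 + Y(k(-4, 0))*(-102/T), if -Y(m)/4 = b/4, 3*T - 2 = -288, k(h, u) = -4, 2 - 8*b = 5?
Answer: 117147/1144 ≈ 102.40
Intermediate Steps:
b = -3/8 (b = 1/4 - 1/8*5 = 1/4 - 5/8 = -3/8 ≈ -0.37500)
T = -286/3 (T = 2/3 + (1/3)*(-288) = 2/3 - 96 = -286/3 ≈ -95.333)
Y(m) = 3/8 (Y(m) = -(-3)/(2*4) = -4*(-3/32) = 3/8)
102 + Y(k(-4, 0))*(-102/T) = 102 + 3*(-102/(-286/3))/8 = 102 + 3*(-102*(-3/286))/8 = 102 + (3/8)*(153/143) = 102 + 459/1144 = 117147/1144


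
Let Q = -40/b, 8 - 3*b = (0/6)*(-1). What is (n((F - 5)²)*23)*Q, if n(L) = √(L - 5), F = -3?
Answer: -345*√59 ≈ -2650.0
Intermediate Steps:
b = 8/3 (b = 8/3 - 0/6*(-1)/3 = 8/3 - (⅙)*0*(-1)/3 = 8/3 - 0*(-1) = 8/3 - ⅓*0 = 8/3 + 0 = 8/3 ≈ 2.6667)
n(L) = √(-5 + L)
Q = -15 (Q = -40/8/3 = -40*3/8 = -15)
(n((F - 5)²)*23)*Q = (√(-5 + (-3 - 5)²)*23)*(-15) = (√(-5 + (-8)²)*23)*(-15) = (√(-5 + 64)*23)*(-15) = (√59*23)*(-15) = (23*√59)*(-15) = -345*√59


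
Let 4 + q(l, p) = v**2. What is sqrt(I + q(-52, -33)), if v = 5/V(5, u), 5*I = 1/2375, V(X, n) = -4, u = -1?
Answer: I*sqrt(8799071)/1900 ≈ 1.5612*I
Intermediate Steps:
I = 1/11875 (I = (1/5)/2375 = (1/5)*(1/2375) = 1/11875 ≈ 8.4211e-5)
v = -5/4 (v = 5/(-4) = 5*(-1/4) = -5/4 ≈ -1.2500)
q(l, p) = -39/16 (q(l, p) = -4 + (-5/4)**2 = -4 + 25/16 = -39/16)
sqrt(I + q(-52, -33)) = sqrt(1/11875 - 39/16) = sqrt(-463109/190000) = I*sqrt(8799071)/1900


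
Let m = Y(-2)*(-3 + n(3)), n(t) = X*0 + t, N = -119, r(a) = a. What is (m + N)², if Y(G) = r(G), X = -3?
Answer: 14161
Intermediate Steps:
n(t) = t (n(t) = -3*0 + t = 0 + t = t)
Y(G) = G
m = 0 (m = -2*(-3 + 3) = -2*0 = 0)
(m + N)² = (0 - 119)² = (-119)² = 14161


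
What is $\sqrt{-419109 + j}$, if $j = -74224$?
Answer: $i \sqrt{493333} \approx 702.38 i$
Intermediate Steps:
$\sqrt{-419109 + j} = \sqrt{-419109 - 74224} = \sqrt{-493333} = i \sqrt{493333}$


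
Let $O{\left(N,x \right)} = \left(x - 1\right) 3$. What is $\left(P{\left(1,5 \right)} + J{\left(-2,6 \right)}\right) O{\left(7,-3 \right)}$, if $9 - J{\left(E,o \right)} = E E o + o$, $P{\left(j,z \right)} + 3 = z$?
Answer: $228$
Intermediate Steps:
$P{\left(j,z \right)} = -3 + z$
$O{\left(N,x \right)} = -3 + 3 x$ ($O{\left(N,x \right)} = \left(-1 + x\right) 3 = -3 + 3 x$)
$J{\left(E,o \right)} = 9 - o - o E^{2}$ ($J{\left(E,o \right)} = 9 - \left(E E o + o\right) = 9 - \left(E^{2} o + o\right) = 9 - \left(o E^{2} + o\right) = 9 - \left(o + o E^{2}\right) = 9 - o - o E^{2}$)
$\left(P{\left(1,5 \right)} + J{\left(-2,6 \right)}\right) O{\left(7,-3 \right)} = \left(\left(-3 + 5\right) - \left(-3 + 24\right)\right) \left(-3 + 3 \left(-3\right)\right) = \left(2 - \left(-3 + 24\right)\right) \left(-3 - 9\right) = \left(2 - 21\right) \left(-12\right) = \left(-19\right) \left(-12\right) = 228$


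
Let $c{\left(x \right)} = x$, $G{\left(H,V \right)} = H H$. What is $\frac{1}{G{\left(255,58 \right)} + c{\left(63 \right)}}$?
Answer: $\frac{1}{65088} \approx 1.5364 \cdot 10^{-5}$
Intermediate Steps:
$G{\left(H,V \right)} = H^{2}$
$\frac{1}{G{\left(255,58 \right)} + c{\left(63 \right)}} = \frac{1}{255^{2} + 63} = \frac{1}{65025 + 63} = \frac{1}{65088}$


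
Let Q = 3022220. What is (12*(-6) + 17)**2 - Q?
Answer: -3019195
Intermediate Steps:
(12*(-6) + 17)**2 - Q = (12*(-6) + 17)**2 - 1*3022220 = (-72 + 17)**2 - 3022220 = (-55)**2 - 3022220 = 3025 - 3022220 = -3019195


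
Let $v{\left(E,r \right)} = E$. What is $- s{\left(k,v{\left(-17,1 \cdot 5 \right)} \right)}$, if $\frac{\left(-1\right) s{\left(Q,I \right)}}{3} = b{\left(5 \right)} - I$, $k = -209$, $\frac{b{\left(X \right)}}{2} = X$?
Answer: $81$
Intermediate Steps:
$b{\left(X \right)} = 2 X$
$s{\left(Q,I \right)} = -30 + 3 I$ ($s{\left(Q,I \right)} = - 3 \left(2 \cdot 5 - I\right) = - 3 \left(10 - I\right) = -30 + 3 I$)
$- s{\left(k,v{\left(-17,1 \cdot 5 \right)} \right)} = - (-30 + 3 \left(-17\right)) = - (-30 - 51) = \left(-1\right) \left(-81\right) = 81$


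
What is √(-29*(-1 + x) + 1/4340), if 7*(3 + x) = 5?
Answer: 3*√49854665/2170 ≈ 9.7614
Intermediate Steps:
x = -16/7 (x = -3 + (⅐)*5 = -3 + 5/7 = -16/7 ≈ -2.2857)
√(-29*(-1 + x) + 1/4340) = √(-29*(-1 - 16/7) + 1/4340) = √(-29*(-23/7) + 1/4340) = √(667/7 + 1/4340) = √(413541/4340) = 3*√49854665/2170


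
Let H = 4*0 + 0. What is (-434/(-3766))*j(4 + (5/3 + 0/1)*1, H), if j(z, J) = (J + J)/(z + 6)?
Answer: 0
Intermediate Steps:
H = 0 (H = 0 + 0 = 0)
j(z, J) = 2*J/(6 + z) (j(z, J) = (2*J)/(6 + z) = 2*J/(6 + z))
(-434/(-3766))*j(4 + (5/3 + 0/1)*1, H) = (-434/(-3766))*(2*0/(6 + (4 + (5/3 + 0/1)*1))) = (-434*(-1/3766))*(2*0/(6 + (4 + (5*(⅓) + 0*1)*1))) = 31*(2*0/(6 + (4 + (5/3 + 0)*1)))/269 = 31*(2*0/(6 + (4 + (5/3)*1)))/269 = 31*(2*0/(6 + (4 + 5/3)))/269 = 31*(2*0/(6 + 17/3))/269 = 31*(2*0/(35/3))/269 = 31*(2*0*(3/35))/269 = (31/269)*0 = 0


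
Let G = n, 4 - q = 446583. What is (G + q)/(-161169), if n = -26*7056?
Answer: 630035/161169 ≈ 3.9092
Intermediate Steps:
q = -446579 (q = 4 - 1*446583 = 4 - 446583 = -446579)
n = -183456
G = -183456
(G + q)/(-161169) = (-183456 - 446579)/(-161169) = -630035*(-1/161169) = 630035/161169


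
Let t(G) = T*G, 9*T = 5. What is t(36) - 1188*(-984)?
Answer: 1169012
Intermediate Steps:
T = 5/9 (T = (⅑)*5 = 5/9 ≈ 0.55556)
t(G) = 5*G/9
t(36) - 1188*(-984) = (5/9)*36 - 1188*(-984) = 20 + 1168992 = 1169012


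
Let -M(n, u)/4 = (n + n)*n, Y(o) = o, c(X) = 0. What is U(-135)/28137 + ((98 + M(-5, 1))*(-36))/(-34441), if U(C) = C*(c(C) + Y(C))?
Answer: 174789387/323022139 ≈ 0.54111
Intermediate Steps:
M(n, u) = -8*n² (M(n, u) = -4*(n + n)*n = -4*2*n*n = -8*n²)
U(C) = C² (U(C) = C*(0 + C) = C*C = C²)
U(-135)/28137 + ((98 + M(-5, 1))*(-36))/(-34441) = (-135)²/28137 + ((98 - 8*(-5)²)*(-36))/(-34441) = 18225*(1/28137) + ((98 - 8*25)*(-36))*(-1/34441) = 6075/9379 + ((98 - 200)*(-36))*(-1/34441) = 6075/9379 - 102*(-36)*(-1/34441) = 6075/9379 + 3672*(-1/34441) = 6075/9379 - 3672/34441 = 174789387/323022139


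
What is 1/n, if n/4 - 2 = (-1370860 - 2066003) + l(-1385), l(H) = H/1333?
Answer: -1333/18325348392 ≈ -7.2741e-8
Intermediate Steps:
l(H) = H/1333 (l(H) = H*(1/1333) = H/1333)
n = -18325348392/1333 (n = 8 + 4*((-1370860 - 2066003) + (1/1333)*(-1385)) = 8 + 4*(-3436863 - 1385/1333) = 8 + 4*(-4581339764/1333) = 8 - 18325359056/1333 = -18325348392/1333 ≈ -1.3747e+7)
1/n = 1/(-18325348392/1333) = -1333/18325348392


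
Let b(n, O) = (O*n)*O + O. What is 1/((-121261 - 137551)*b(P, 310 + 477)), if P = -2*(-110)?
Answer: -1/35266232203204 ≈ -2.8356e-14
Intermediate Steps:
P = 220
b(n, O) = O + n*O² (b(n, O) = n*O² + O = O + n*O²)
1/((-121261 - 137551)*b(P, 310 + 477)) = 1/((-121261 - 137551)*(((310 + 477)*(1 + (310 + 477)*220)))) = 1/((-258812)*((787*(1 + 787*220)))) = -1/(787*(1 + 173140))/258812 = -1/(258812*(787*173141)) = -1/258812/136261967 = -1/258812*1/136261967 = -1/35266232203204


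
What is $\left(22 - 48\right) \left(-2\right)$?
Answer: $52$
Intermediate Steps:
$\left(22 - 48\right) \left(-2\right) = \left(-26\right) \left(-2\right) = 52$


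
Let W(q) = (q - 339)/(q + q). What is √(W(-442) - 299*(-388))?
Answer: √22664740969/442 ≈ 340.61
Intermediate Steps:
W(q) = (-339 + q)/(2*q) (W(q) = (-339 + q)/((2*q)) = (-339 + q)*(1/(2*q)) = (-339 + q)/(2*q))
√(W(-442) - 299*(-388)) = √((½)*(-339 - 442)/(-442) - 299*(-388)) = √((½)*(-1/442)*(-781) + 116012) = √(781/884 + 116012) = √(102555389/884) = √22664740969/442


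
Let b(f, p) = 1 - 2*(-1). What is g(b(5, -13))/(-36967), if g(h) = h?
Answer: -3/36967 ≈ -8.1153e-5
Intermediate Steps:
b(f, p) = 3 (b(f, p) = 1 + 2 = 3)
g(b(5, -13))/(-36967) = 3/(-36967) = 3*(-1/36967) = -3/36967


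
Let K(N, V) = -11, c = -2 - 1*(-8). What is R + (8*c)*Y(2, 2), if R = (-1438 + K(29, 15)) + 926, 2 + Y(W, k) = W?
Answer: -523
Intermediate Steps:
Y(W, k) = -2 + W
c = 6 (c = -2 + 8 = 6)
R = -523 (R = (-1438 - 11) + 926 = -1449 + 926 = -523)
R + (8*c)*Y(2, 2) = -523 + (8*6)*(-2 + 2) = -523 + 48*0 = -523 + 0 = -523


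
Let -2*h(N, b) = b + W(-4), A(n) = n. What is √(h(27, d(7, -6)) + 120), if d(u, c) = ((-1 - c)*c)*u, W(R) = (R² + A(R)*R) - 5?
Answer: 3*√94/2 ≈ 14.543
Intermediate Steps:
W(R) = -5 + 2*R² (W(R) = (R² + R*R) - 5 = (R² + R²) - 5 = 2*R² - 5 = -5 + 2*R²)
d(u, c) = c*u*(-1 - c) (d(u, c) = (c*(-1 - c))*u = c*u*(-1 - c))
h(N, b) = -27/2 - b/2 (h(N, b) = -(b + (-5 + 2*(-4)²))/2 = -(b + (-5 + 2*16))/2 = -(b + (-5 + 32))/2 = -(b + 27)/2 = -(27 + b)/2 = -27/2 - b/2)
√(h(27, d(7, -6)) + 120) = √((-27/2 - (-1)*(-6)*7*(1 - 6)/2) + 120) = √((-27/2 - (-1)*(-6)*7*(-5)/2) + 120) = √((-27/2 - ½*(-210)) + 120) = √((-27/2 + 105) + 120) = √(183/2 + 120) = √(423/2) = 3*√94/2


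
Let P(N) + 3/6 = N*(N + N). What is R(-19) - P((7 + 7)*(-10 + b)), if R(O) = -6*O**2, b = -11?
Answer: -350075/2 ≈ -1.7504e+5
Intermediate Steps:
P(N) = -1/2 + 2*N**2 (P(N) = -1/2 + N*(N + N) = -1/2 + N*(2*N) = -1/2 + 2*N**2)
R(-19) - P((7 + 7)*(-10 + b)) = -6*(-19)**2 - (-1/2 + 2*((7 + 7)*(-10 - 11))**2) = -6*361 - (-1/2 + 2*(14*(-21))**2) = -2166 - (-1/2 + 2*(-294)**2) = -2166 - (-1/2 + 2*86436) = -2166 - (-1/2 + 172872) = -2166 - 1*345743/2 = -2166 - 345743/2 = -350075/2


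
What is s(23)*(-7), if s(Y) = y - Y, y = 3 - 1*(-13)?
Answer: 49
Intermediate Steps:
y = 16 (y = 3 + 13 = 16)
s(Y) = 16 - Y
s(23)*(-7) = (16 - 1*23)*(-7) = (16 - 23)*(-7) = -7*(-7) = 49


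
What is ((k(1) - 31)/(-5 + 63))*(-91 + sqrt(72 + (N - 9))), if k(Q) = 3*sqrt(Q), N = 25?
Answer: 1274/29 - 28*sqrt(22)/29 ≈ 39.402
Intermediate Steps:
((k(1) - 31)/(-5 + 63))*(-91 + sqrt(72 + (N - 9))) = ((3*sqrt(1) - 31)/(-5 + 63))*(-91 + sqrt(72 + (25 - 9))) = ((3*1 - 31)/58)*(-91 + sqrt(72 + 16)) = ((3 - 31)*(1/58))*(-91 + sqrt(88)) = (-28*1/58)*(-91 + 2*sqrt(22)) = -14*(-91 + 2*sqrt(22))/29 = 1274/29 - 28*sqrt(22)/29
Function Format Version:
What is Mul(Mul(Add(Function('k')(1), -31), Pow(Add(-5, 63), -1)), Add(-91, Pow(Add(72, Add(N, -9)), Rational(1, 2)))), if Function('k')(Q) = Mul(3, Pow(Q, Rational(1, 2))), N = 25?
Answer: Add(Rational(1274, 29), Mul(Rational(-28, 29), Pow(22, Rational(1, 2)))) ≈ 39.402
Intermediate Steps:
Mul(Mul(Add(Function('k')(1), -31), Pow(Add(-5, 63), -1)), Add(-91, Pow(Add(72, Add(N, -9)), Rational(1, 2)))) = Mul(Mul(Add(Mul(3, Pow(1, Rational(1, 2))), -31), Pow(Add(-5, 63), -1)), Add(-91, Pow(Add(72, Add(25, -9)), Rational(1, 2)))) = Mul(Mul(Add(Mul(3, 1), -31), Pow(58, -1)), Add(-91, Pow(Add(72, 16), Rational(1, 2)))) = Mul(Mul(Add(3, -31), Rational(1, 58)), Add(-91, Pow(88, Rational(1, 2)))) = Mul(Mul(-28, Rational(1, 58)), Add(-91, Mul(2, Pow(22, Rational(1, 2))))) = Mul(Rational(-14, 29), Add(-91, Mul(2, Pow(22, Rational(1, 2))))) = Add(Rational(1274, 29), Mul(Rational(-28, 29), Pow(22, Rational(1, 2))))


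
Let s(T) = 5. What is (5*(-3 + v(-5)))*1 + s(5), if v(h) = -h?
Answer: 15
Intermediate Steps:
(5*(-3 + v(-5)))*1 + s(5) = (5*(-3 - 1*(-5)))*1 + 5 = (5*(-3 + 5))*1 + 5 = (5*2)*1 + 5 = 10*1 + 5 = 10 + 5 = 15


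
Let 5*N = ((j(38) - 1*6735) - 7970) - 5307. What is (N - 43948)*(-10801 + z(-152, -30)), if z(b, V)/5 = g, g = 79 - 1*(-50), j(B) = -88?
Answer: 487163008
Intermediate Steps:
g = 129 (g = 79 + 50 = 129)
z(b, V) = 645 (z(b, V) = 5*129 = 645)
N = -4020 (N = (((-88 - 1*6735) - 7970) - 5307)/5 = (((-88 - 6735) - 7970) - 5307)/5 = ((-6823 - 7970) - 5307)/5 = (-14793 - 5307)/5 = (⅕)*(-20100) = -4020)
(N - 43948)*(-10801 + z(-152, -30)) = (-4020 - 43948)*(-10801 + 645) = -47968*(-10156) = 487163008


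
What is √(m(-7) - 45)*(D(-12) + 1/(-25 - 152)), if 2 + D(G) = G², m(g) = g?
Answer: 50266*I*√13/177 ≈ 1023.9*I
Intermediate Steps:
D(G) = -2 + G²
√(m(-7) - 45)*(D(-12) + 1/(-25 - 152)) = √(-7 - 45)*((-2 + (-12)²) + 1/(-25 - 152)) = √(-52)*((-2 + 144) + 1/(-177)) = (2*I*√13)*(142 - 1/177) = (2*I*√13)*(25133/177) = 50266*I*√13/177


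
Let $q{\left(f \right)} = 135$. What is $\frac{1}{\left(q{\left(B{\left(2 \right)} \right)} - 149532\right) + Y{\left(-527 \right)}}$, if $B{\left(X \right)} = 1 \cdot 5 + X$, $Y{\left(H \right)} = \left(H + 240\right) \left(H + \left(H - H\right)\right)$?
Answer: $\frac{1}{1852} \approx 0.00053996$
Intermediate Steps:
$Y{\left(H \right)} = H \left(240 + H\right)$ ($Y{\left(H \right)} = \left(240 + H\right) \left(H + 0\right) = \left(240 + H\right) H = H \left(240 + H\right)$)
$B{\left(X \right)} = 5 + X$
$\frac{1}{\left(q{\left(B{\left(2 \right)} \right)} - 149532\right) + Y{\left(-527 \right)}} = \frac{1}{\left(135 - 149532\right) - 527 \left(240 - 527\right)} = \frac{1}{\left(135 - 149532\right) - -151249} = \frac{1}{-149397 + 151249} = \frac{1}{1852}$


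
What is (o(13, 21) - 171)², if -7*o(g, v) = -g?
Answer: 1401856/49 ≈ 28609.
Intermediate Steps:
o(g, v) = g/7 (o(g, v) = -(-1)*g/7 = g/7)
(o(13, 21) - 171)² = ((⅐)*13 - 171)² = (13/7 - 171)² = (-1184/7)² = 1401856/49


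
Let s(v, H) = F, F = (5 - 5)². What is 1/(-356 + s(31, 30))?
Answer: -1/356 ≈ -0.0028090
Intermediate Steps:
F = 0 (F = 0² = 0)
s(v, H) = 0
1/(-356 + s(31, 30)) = 1/(-356 + 0) = 1/(-356) = -1/356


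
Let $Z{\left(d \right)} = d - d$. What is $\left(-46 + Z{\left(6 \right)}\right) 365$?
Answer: $-16790$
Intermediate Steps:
$Z{\left(d \right)} = 0$
$\left(-46 + Z{\left(6 \right)}\right) 365 = \left(-46 + 0\right) 365 = \left(-46\right) 365 = -16790$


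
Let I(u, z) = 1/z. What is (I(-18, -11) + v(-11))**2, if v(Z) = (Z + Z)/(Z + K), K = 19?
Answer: 15625/1936 ≈ 8.0708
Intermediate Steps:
v(Z) = 2*Z/(19 + Z) (v(Z) = (Z + Z)/(Z + 19) = (2*Z)/(19 + Z) = 2*Z/(19 + Z))
(I(-18, -11) + v(-11))**2 = (1/(-11) + 2*(-11)/(19 - 11))**2 = (-1/11 + 2*(-11)/8)**2 = (-1/11 + 2*(-11)*(1/8))**2 = (-1/11 - 11/4)**2 = (-125/44)**2 = 15625/1936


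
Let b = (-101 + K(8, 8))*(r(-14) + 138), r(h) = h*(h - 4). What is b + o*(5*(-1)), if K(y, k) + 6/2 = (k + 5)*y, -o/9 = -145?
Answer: -6525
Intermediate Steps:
o = 1305 (o = -9*(-145) = 1305)
K(y, k) = -3 + y*(5 + k) (K(y, k) = -3 + (k + 5)*y = -3 + (5 + k)*y = -3 + y*(5 + k))
r(h) = h*(-4 + h)
b = 0 (b = (-101 + (-3 + 5*8 + 8*8))*(-14*(-4 - 14) + 138) = (-101 + (-3 + 40 + 64))*(-14*(-18) + 138) = (-101 + 101)*(252 + 138) = 0*390 = 0)
b + o*(5*(-1)) = 0 + 1305*(5*(-1)) = 0 + 1305*(-5) = 0 - 6525 = -6525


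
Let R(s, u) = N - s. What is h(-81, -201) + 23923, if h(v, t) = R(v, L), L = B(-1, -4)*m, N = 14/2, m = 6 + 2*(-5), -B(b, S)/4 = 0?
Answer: 24011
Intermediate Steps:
B(b, S) = 0 (B(b, S) = -4*0 = 0)
m = -4 (m = 6 - 10 = -4)
N = 7 (N = 14*(½) = 7)
L = 0 (L = 0*(-4) = 0)
R(s, u) = 7 - s
h(v, t) = 7 - v
h(-81, -201) + 23923 = (7 - 1*(-81)) + 23923 = (7 + 81) + 23923 = 88 + 23923 = 24011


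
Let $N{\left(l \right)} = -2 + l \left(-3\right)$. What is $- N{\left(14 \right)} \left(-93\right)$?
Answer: $-4092$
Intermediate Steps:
$N{\left(l \right)} = -2 - 3 l$
$- N{\left(14 \right)} \left(-93\right) = - \left(-2 - 42\right) \left(-93\right) = - \left(-44\right) \left(-93\right) = \left(-1\right) 4092 = -4092$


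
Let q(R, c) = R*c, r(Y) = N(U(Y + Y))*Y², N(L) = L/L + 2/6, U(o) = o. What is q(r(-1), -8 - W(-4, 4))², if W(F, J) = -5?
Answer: 16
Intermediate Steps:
N(L) = 4/3 (N(L) = 1 + 2*(⅙) = 1 + ⅓ = 4/3)
r(Y) = 4*Y²/3
q(r(-1), -8 - W(-4, 4))² = (((4/3)*(-1)²)*(-8 - 1*(-5)))² = (((4/3)*1)*(-8 + 5))² = ((4/3)*(-3))² = (-4)² = 16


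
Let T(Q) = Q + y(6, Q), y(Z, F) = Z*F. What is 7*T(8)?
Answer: 392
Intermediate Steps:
y(Z, F) = F*Z
T(Q) = 7*Q (T(Q) = Q + Q*6 = Q + 6*Q = 7*Q)
7*T(8) = 7*(7*8) = 7*56 = 392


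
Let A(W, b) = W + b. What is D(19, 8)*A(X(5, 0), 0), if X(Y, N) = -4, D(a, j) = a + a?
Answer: -152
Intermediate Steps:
D(a, j) = 2*a
D(19, 8)*A(X(5, 0), 0) = (2*19)*(-4 + 0) = 38*(-4) = -152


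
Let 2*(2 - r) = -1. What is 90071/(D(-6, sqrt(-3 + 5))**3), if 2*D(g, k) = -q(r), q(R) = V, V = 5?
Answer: -720568/125 ≈ -5764.5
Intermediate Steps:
r = 5/2 (r = 2 - 1/2*(-1) = 2 + 1/2 = 5/2 ≈ 2.5000)
q(R) = 5
D(g, k) = -5/2 (D(g, k) = (-1*5)/2 = (1/2)*(-5) = -5/2)
90071/(D(-6, sqrt(-3 + 5))**3) = 90071/((-5/2)**3) = 90071/(-125/8) = 90071*(-8/125) = -720568/125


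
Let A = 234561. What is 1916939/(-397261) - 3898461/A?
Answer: -666115214700/31060645807 ≈ -21.446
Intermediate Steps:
1916939/(-397261) - 3898461/A = 1916939/(-397261) - 3898461/234561 = 1916939*(-1/397261) - 3898461*1/234561 = -1916939/397261 - 1299487/78187 = -666115214700/31060645807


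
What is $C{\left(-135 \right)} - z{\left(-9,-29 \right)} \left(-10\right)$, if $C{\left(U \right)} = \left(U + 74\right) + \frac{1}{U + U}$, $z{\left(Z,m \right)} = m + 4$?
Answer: $- \frac{83971}{270} \approx -311.0$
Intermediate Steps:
$z{\left(Z,m \right)} = 4 + m$
$C{\left(U \right)} = 74 + U + \frac{1}{2 U}$ ($C{\left(U \right)} = \left(74 + U\right) + \frac{1}{2 U} = 74 + U + \frac{1}{2 U}$)
$C{\left(-135 \right)} - z{\left(-9,-29 \right)} \left(-10\right) = \left(74 - 135 + \frac{1}{2 \left(-135\right)}\right) - \left(4 - 29\right) \left(-10\right) = \left(74 - 135 + \frac{1}{2} \left(- \frac{1}{135}\right)\right) - \left(-25\right) \left(-10\right) = \left(74 - 135 - \frac{1}{270}\right) - 250 = - \frac{16471}{270} - 250 = - \frac{83971}{270}$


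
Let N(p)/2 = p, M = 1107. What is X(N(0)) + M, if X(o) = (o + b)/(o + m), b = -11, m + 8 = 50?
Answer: 46483/42 ≈ 1106.7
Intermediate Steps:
m = 42 (m = -8 + 50 = 42)
N(p) = 2*p
X(o) = (-11 + o)/(42 + o) (X(o) = (o - 11)/(o + 42) = (-11 + o)/(42 + o))
X(N(0)) + M = (-11 + 2*0)/(42 + 2*0) + 1107 = (-11 + 0)/(42 + 0) + 1107 = -11/42 + 1107 = 46483/42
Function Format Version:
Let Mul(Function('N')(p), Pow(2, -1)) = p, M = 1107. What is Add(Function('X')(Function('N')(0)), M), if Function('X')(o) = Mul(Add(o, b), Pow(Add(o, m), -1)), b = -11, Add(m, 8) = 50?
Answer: Rational(46483, 42) ≈ 1106.7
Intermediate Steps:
m = 42 (m = Add(-8, 50) = 42)
Function('N')(p) = Mul(2, p)
Function('X')(o) = Mul(Pow(Add(42, o), -1), Add(-11, o)) (Function('X')(o) = Mul(Add(o, -11), Pow(Add(o, 42), -1)) = Mul(Add(-11, o), Pow(Add(42, o), -1)) = Mul(Pow(Add(42, o), -1), Add(-11, o)))
Add(Function('X')(Function('N')(0)), M) = Add(Mul(Pow(Add(42, Mul(2, 0)), -1), Add(-11, Mul(2, 0))), 1107) = Add(Mul(Pow(Add(42, 0), -1), Add(-11, 0)), 1107) = Add(Mul(Pow(42, -1), -11), 1107) = Add(Mul(Rational(1, 42), -11), 1107) = Add(Rational(-11, 42), 1107) = Rational(46483, 42)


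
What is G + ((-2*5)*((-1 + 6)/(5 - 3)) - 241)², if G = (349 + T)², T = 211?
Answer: 384356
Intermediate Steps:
G = 313600 (G = (349 + 211)² = 560² = 313600)
G + ((-2*5)*((-1 + 6)/(5 - 3)) - 241)² = 313600 + ((-2*5)*((-1 + 6)/(5 - 3)) - 241)² = 313600 + (-50/2 - 241)² = 313600 + (-10*5/2 - 241)² = 313600 + (-25 - 241)² = 313600 + (-266)² = 313600 + 70756 = 384356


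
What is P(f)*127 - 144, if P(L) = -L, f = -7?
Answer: 745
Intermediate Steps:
P(f)*127 - 144 = -1*(-7)*127 - 144 = 7*127 - 144 = 889 - 144 = 745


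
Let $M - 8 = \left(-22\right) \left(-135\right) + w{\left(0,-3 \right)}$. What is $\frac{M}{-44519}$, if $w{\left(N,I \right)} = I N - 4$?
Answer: $- \frac{2974}{44519} \approx -0.066803$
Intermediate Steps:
$w{\left(N,I \right)} = -4 + I N$
$M = 2974$ ($M = 8 - -2966 = 8 + \left(2970 + \left(-4 + 0\right)\right) = 8 + \left(2970 - 4\right) = 8 + 2966 = 2974$)
$\frac{M}{-44519} = \frac{2974}{-44519} = 2974 \left(- \frac{1}{44519}\right) = - \frac{2974}{44519}$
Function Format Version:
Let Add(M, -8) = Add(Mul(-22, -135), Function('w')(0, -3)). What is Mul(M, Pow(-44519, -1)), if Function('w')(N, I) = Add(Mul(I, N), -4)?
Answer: Rational(-2974, 44519) ≈ -0.066803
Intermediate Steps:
Function('w')(N, I) = Add(-4, Mul(I, N))
M = 2974 (M = Add(8, Add(Mul(-22, -135), Add(-4, Mul(-3, 0)))) = Add(8, Add(2970, Add(-4, 0))) = Add(8, Add(2970, -4)) = Add(8, 2966) = 2974)
Mul(M, Pow(-44519, -1)) = Mul(2974, Pow(-44519, -1)) = Mul(2974, Rational(-1, 44519)) = Rational(-2974, 44519)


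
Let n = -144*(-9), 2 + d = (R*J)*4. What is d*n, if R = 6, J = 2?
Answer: 59616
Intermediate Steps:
d = 46 (d = -2 + (6*2)*4 = -2 + 12*4 = -2 + 48 = 46)
n = 1296
d*n = 46*1296 = 59616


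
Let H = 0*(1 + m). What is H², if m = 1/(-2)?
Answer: 0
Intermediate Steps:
m = -½ ≈ -0.50000
H = 0 (H = 0*(1 - ½) = 0*(½) = 0)
H² = 0² = 0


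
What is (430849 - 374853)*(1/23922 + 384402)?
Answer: 257460218730710/11961 ≈ 2.1525e+10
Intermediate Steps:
(430849 - 374853)*(1/23922 + 384402) = 55996*(1/23922 + 384402) = 55996*(9195664645/23922) = 257460218730710/11961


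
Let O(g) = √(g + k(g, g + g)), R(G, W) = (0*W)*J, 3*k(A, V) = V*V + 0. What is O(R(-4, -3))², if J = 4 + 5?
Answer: 0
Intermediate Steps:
J = 9
k(A, V) = V²/3 (k(A, V) = (V*V + 0)/3 = (V² + 0)/3 = V²/3)
R(G, W) = 0 (R(G, W) = (0*W)*9 = 0*9 = 0)
O(g) = √(g + 4*g²/3) (O(g) = √(g + (g + g)²/3) = √(g + (2*g)²/3) = √(g + (4*g²)/3) = √(g + 4*g²/3))
O(R(-4, -3))² = (√3*√(0*(3 + 4*0))/3)² = (√3*√(0*(3 + 0))/3)² = (√3*√(0*3)/3)² = (√3*√0/3)² = ((⅓)*√3*0)² = 0² = 0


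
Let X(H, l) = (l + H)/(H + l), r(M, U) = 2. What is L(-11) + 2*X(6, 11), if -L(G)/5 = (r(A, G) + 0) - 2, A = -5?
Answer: 2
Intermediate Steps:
X(H, l) = 1 (X(H, l) = (H + l)/(H + l) = 1)
L(G) = 0 (L(G) = -5*((2 + 0) - 2) = -5*(2 - 2) = -5*0 = 0)
L(-11) + 2*X(6, 11) = 0 + 2*1 = 0 + 2 = 2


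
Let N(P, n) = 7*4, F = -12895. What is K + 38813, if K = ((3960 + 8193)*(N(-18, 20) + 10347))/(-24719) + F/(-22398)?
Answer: 18665270341961/553656162 ≈ 33713.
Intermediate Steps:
N(P, n) = 28
K = -2823786273745/553656162 (K = ((3960 + 8193)*(28 + 10347))/(-24719) - 12895/(-22398) = (12153*10375)*(-1/24719) - 12895*(-1/22398) = 126087375*(-1/24719) + 12895/22398 = -126087375/24719 + 12895/22398 = -2823786273745/553656162 ≈ -5100.3)
K + 38813 = -2823786273745/553656162 + 38813 = 18665270341961/553656162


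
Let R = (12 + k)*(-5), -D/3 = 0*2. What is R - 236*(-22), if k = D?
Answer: 5132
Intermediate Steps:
D = 0 (D = -0*2 = -3*0 = 0)
k = 0
R = -60 (R = (12 + 0)*(-5) = 12*(-5) = -60)
R - 236*(-22) = -60 - 236*(-22) = -60 + 5192 = 5132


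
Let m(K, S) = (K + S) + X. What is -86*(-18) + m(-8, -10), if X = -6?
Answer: 1524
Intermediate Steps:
m(K, S) = -6 + K + S (m(K, S) = (K + S) - 6 = -6 + K + S)
-86*(-18) + m(-8, -10) = -86*(-18) + (-6 - 8 - 10) = 1548 - 24 = 1524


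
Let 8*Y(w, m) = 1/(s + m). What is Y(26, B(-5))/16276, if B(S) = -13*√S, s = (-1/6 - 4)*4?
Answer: -15/131575184 + 9*I*√5/101211680 ≈ -1.14e-7 + 1.9884e-7*I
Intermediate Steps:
s = -50/3 (s = (-1*⅙ - 4)*4 = (-⅙ - 4)*4 = -25/6*4 = -50/3 ≈ -16.667)
Y(w, m) = 1/(8*(-50/3 + m))
Y(26, B(-5))/16276 = (3/(8*(-50 + 3*(-13*I*√5))))/16276 = (3/(8*(-50 + 3*(-13*I*√5))))*(1/16276) = (3/(8*(-50 - 39*I*√5)))*(1/16276) = 3/(130208*(-50 - 39*I*√5))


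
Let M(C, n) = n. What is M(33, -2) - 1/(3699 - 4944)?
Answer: -2489/1245 ≈ -1.9992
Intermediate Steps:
M(33, -2) - 1/(3699 - 4944) = -2 - 1/(3699 - 4944) = -2 - 1/(-1245) = -2 - 1*(-1/1245) = -2 + 1/1245 = -2489/1245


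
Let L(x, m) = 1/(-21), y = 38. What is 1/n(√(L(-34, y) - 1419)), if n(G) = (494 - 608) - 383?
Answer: -1/497 ≈ -0.0020121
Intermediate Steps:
L(x, m) = -1/21
n(G) = -497 (n(G) = -114 - 383 = -497)
1/n(√(L(-34, y) - 1419)) = 1/(-497) = -1/497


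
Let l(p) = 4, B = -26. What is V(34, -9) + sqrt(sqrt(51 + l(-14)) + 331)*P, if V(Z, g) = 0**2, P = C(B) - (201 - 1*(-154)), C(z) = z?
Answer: -381*sqrt(331 + sqrt(55)) ≈ -7008.9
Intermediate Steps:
P = -381 (P = -26 - (201 - 1*(-154)) = -26 - (201 + 154) = -26 - 1*355 = -26 - 355 = -381)
V(Z, g) = 0
V(34, -9) + sqrt(sqrt(51 + l(-14)) + 331)*P = 0 + sqrt(sqrt(51 + 4) + 331)*(-381) = 0 + sqrt(sqrt(55) + 331)*(-381) = 0 + sqrt(331 + sqrt(55))*(-381) = 0 - 381*sqrt(331 + sqrt(55)) = -381*sqrt(331 + sqrt(55))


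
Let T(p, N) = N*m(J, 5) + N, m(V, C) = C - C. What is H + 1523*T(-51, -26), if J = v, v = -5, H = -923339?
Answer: -962937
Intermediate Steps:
J = -5
m(V, C) = 0
T(p, N) = N (T(p, N) = N*0 + N = 0 + N = N)
H + 1523*T(-51, -26) = -923339 + 1523*(-26) = -923339 - 39598 = -962937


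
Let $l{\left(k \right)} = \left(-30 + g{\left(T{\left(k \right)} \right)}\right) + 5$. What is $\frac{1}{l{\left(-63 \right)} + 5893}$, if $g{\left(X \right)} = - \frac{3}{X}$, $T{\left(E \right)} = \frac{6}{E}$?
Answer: $\frac{2}{11799} \approx 0.00016951$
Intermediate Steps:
$l{\left(k \right)} = -25 - \frac{k}{2}$ ($l{\left(k \right)} = \left(-30 - \frac{3}{6 \frac{1}{k}}\right) + 5 = \left(-30 - 3 \frac{k}{6}\right) + 5 = \left(-30 - \frac{k}{2}\right) + 5 = -25 - \frac{k}{2}$)
$\frac{1}{l{\left(-63 \right)} + 5893} = \frac{1}{\left(-25 - - \frac{63}{2}\right) + 5893} = \frac{1}{\left(-25 + \frac{63}{2}\right) + 5893} = \frac{1}{\frac{13}{2} + 5893} = \frac{1}{\frac{11799}{2}} = \frac{2}{11799}$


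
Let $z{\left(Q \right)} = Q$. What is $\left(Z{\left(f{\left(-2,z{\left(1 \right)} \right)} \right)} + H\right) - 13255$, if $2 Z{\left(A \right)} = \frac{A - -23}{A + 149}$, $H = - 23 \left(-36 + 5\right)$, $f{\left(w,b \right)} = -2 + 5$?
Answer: $- \frac{1906371}{152} \approx -12542.0$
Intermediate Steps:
$f{\left(w,b \right)} = 3$
$H = 713$ ($H = \left(-23\right) \left(-31\right) = 713$)
$Z{\left(A \right)} = \frac{23 + A}{2 \left(149 + A\right)}$ ($Z{\left(A \right)} = \frac{\left(A - -23\right) \frac{1}{A + 149}}{2} = \frac{\left(A + \left(-51 + 74\right)\right) \frac{1}{149 + A}}{2} = \frac{\left(A + 23\right) \frac{1}{149 + A}}{2} = \frac{\left(23 + A\right) \frac{1}{149 + A}}{2} = \frac{\frac{1}{149 + A} \left(23 + A\right)}{2} = \frac{23 + A}{2 \left(149 + A\right)}$)
$\left(Z{\left(f{\left(-2,z{\left(1 \right)} \right)} \right)} + H\right) - 13255 = \left(\frac{23 + 3}{2 \left(149 + 3\right)} + 713\right) - 13255 = \left(\frac{1}{2} \cdot \frac{1}{152} \cdot 26 + 713\right) - 13255 = \left(\frac{13}{152} + 713\right) - 13255 = \frac{108389}{152} - 13255 = - \frac{1906371}{152}$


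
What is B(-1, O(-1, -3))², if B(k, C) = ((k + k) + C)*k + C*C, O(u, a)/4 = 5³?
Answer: 62251248004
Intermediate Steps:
O(u, a) = 500 (O(u, a) = 4*5³ = 4*125 = 500)
B(k, C) = C² + k*(C + 2*k) (B(k, C) = (2*k + C)*k + C² = (C + 2*k)*k + C² = k*(C + 2*k) + C² = C² + k*(C + 2*k))
B(-1, O(-1, -3))² = (500² + 2*(-1)² + 500*(-1))² = (250000 + 2*1 - 500)² = (250000 + 2 - 500)² = 249502² = 62251248004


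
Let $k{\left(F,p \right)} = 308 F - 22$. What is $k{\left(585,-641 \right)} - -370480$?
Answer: $550638$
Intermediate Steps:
$k{\left(F,p \right)} = -22 + 308 F$
$k{\left(585,-641 \right)} - -370480 = \left(-22 + 308 \cdot 585\right) - -370480 = \left(-22 + 180180\right) + 370480 = 180158 + 370480 = 550638$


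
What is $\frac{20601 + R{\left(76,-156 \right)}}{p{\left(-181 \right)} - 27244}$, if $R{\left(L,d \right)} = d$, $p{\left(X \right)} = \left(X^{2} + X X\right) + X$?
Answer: $\frac{6815}{12699} \approx 0.53666$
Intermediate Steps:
$p{\left(X \right)} = X + 2 X^{2}$ ($p{\left(X \right)} = \left(X^{2} + X^{2}\right) + X = 2 X^{2} + X = X + 2 X^{2}$)
$\frac{20601 + R{\left(76,-156 \right)}}{p{\left(-181 \right)} - 27244} = \frac{20601 - 156}{- 181 \left(1 + 2 \left(-181\right)\right) - 27244} = \frac{20445}{- 181 \left(1 - 362\right) - 27244} = \frac{20445}{\left(-181\right) \left(-361\right) - 27244} = \frac{20445}{65341 - 27244} = \frac{20445}{38097} = 20445 \cdot \frac{1}{38097} = \frac{6815}{12699}$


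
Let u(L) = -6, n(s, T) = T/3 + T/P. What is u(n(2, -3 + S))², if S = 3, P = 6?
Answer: 36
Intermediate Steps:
n(s, T) = T/2 (n(s, T) = T/3 + T/6 = T/2)
u(n(2, -3 + S))² = (-6)² = 36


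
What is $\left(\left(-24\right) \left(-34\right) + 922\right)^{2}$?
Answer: $3020644$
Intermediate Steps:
$\left(\left(-24\right) \left(-34\right) + 922\right)^{2} = \left(816 + 922\right)^{2} = 1738^{2} = 3020644$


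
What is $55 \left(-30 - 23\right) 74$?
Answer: $-215710$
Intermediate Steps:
$55 \left(-30 - 23\right) 74 = 55 \left(-53\right) 74 = \left(-2915\right) 74 = -215710$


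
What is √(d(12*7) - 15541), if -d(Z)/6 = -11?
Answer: 5*I*√619 ≈ 124.4*I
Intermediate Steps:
d(Z) = 66 (d(Z) = -6*(-11) = 66)
√(d(12*7) - 15541) = √(66 - 15541) = √(-15475) = 5*I*√619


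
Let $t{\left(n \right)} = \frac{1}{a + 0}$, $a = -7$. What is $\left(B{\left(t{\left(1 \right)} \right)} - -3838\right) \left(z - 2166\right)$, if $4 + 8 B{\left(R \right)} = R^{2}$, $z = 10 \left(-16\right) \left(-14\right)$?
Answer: $\frac{55659137}{196} \approx 2.8398 \cdot 10^{5}$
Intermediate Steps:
$t{\left(n \right)} = - \frac{1}{7}$ ($t{\left(n \right)} = \frac{1}{-7 + 0} = \frac{1}{-7} = - \frac{1}{7}$)
$z = 2240$ ($z = \left(-160\right) \left(-14\right) = 2240$)
$B{\left(R \right)} = - \frac{1}{2} + \frac{R^{2}}{8}$
$\left(B{\left(t{\left(1 \right)} \right)} - -3838\right) \left(z - 2166\right) = \left(\left(- \frac{1}{2} + \frac{\left(- \frac{1}{7}\right)^{2}}{8}\right) - -3838\right) \left(2240 - 2166\right) = \left(\left(- \frac{1}{2} + \frac{1}{8} \cdot \frac{1}{49}\right) + 3838\right) 74 = \left(\left(- \frac{1}{2} + \frac{1}{392}\right) + 3838\right) 74 = \left(- \frac{195}{392} + 3838\right) 74 = \frac{1504301}{392} \cdot 74 = \frac{55659137}{196}$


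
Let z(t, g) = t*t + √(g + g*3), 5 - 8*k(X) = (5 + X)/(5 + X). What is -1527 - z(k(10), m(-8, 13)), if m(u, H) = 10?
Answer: -6109/4 - 2*√10 ≈ -1533.6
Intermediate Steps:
k(X) = ½ (k(X) = 5/8 - (5 + X)/(8*(5 + X)) = 5/8 - ⅛*1 = 5/8 - ⅛ = ½)
z(t, g) = t² + 2*√g (z(t, g) = t² + √(g + 3*g) = t² + √(4*g) = t² + 2*√g)
-1527 - z(k(10), m(-8, 13)) = -1527 - ((½)² + 2*√10) = -1527 - (¼ + 2*√10) = -1527 + (-¼ - 2*√10) = -6109/4 - 2*√10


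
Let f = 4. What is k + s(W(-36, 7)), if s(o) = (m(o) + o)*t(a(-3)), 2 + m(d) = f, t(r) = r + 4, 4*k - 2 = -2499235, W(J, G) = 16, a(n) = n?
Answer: -2499161/4 ≈ -6.2479e+5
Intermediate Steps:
k = -2499233/4 (k = 1/2 + (1/4)*(-2499235) = 1/2 - 2499235/4 = -2499233/4 ≈ -6.2481e+5)
t(r) = 4 + r
m(d) = 2 (m(d) = -2 + 4 = 2)
s(o) = 2 + o (s(o) = (2 + o)*(4 - 3) = (2 + o)*1 = 2 + o)
k + s(W(-36, 7)) = -2499233/4 + (2 + 16) = -2499233/4 + 18 = -2499161/4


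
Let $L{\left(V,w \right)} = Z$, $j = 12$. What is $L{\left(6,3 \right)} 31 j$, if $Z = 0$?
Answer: $0$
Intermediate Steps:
$L{\left(V,w \right)} = 0$
$L{\left(6,3 \right)} 31 j = 0 \cdot 31 \cdot 12 = 0 \cdot 12 = 0$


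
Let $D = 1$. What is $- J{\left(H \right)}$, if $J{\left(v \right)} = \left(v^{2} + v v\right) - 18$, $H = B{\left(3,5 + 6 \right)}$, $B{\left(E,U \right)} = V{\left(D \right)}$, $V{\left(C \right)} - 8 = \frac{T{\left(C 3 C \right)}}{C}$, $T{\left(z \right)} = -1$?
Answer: $-80$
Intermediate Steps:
$V{\left(C \right)} = 8 - \frac{1}{C}$
$B{\left(E,U \right)} = 7$ ($B{\left(E,U \right)} = 8 - 1^{-1} = 8 - 1 = 7$)
$H = 7$
$J{\left(v \right)} = -18 + 2 v^{2}$ ($J{\left(v \right)} = \left(v^{2} + v^{2}\right) - 18 = 2 v^{2} - 18 = -18 + 2 v^{2}$)
$- J{\left(H \right)} = - (-18 + 2 \cdot 7^{2}) = - (-18 + 2 \cdot 49) = - (-18 + 98) = \left(-1\right) 80 = -80$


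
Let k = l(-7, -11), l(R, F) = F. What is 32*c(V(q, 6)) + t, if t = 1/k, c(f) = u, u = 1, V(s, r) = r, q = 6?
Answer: 351/11 ≈ 31.909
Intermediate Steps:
c(f) = 1
k = -11
t = -1/11 (t = 1/(-11) = -1/11 ≈ -0.090909)
32*c(V(q, 6)) + t = 32*1 - 1/11 = 32 - 1/11 = 351/11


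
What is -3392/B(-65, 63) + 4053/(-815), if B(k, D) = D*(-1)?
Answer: 2509141/51345 ≈ 48.868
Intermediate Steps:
B(k, D) = -D
-3392/B(-65, 63) + 4053/(-815) = -3392/((-1*63)) + 4053/(-815) = -3392/(-63) + 4053*(-1/815) = -3392*(-1/63) - 4053/815 = 3392/63 - 4053/815 = 2509141/51345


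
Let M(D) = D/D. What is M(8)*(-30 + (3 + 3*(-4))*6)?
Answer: -84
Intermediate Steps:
M(D) = 1
M(8)*(-30 + (3 + 3*(-4))*6) = 1*(-30 + (3 + 3*(-4))*6) = 1*(-30 + (3 - 12)*6) = 1*(-30 - 9*6) = 1*(-30 - 54) = 1*(-84) = -84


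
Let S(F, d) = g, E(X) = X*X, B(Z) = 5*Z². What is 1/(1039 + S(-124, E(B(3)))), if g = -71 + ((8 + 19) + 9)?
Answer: 1/1004 ≈ 0.00099602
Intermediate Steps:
E(X) = X²
g = -35 (g = -71 + (27 + 9) = -71 + 36 = -35)
S(F, d) = -35
1/(1039 + S(-124, E(B(3)))) = 1/(1039 - 35) = 1/1004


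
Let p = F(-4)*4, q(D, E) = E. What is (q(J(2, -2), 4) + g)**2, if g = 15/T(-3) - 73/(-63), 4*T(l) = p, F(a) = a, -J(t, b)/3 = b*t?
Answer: 126025/63504 ≈ 1.9845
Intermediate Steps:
J(t, b) = -3*b*t
p = -16 (p = -4*4 = -16)
T(l) = -4 (T(l) = (1/4)*(-16) = -4)
g = -653/252 (g = 15/(-4) - 73/(-63) = 15*(-1/4) - 73*(-1/63) = -15/4 + 73/63 = -653/252 ≈ -2.5913)
(q(J(2, -2), 4) + g)**2 = (4 - 653/252)**2 = (355/252)**2 = 126025/63504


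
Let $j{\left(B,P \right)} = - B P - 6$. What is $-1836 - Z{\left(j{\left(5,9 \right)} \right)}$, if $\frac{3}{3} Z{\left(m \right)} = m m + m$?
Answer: $-4386$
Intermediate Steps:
$j{\left(B,P \right)} = -6 - B P$ ($j{\left(B,P \right)} = - B P - 6 = -6 - B P$)
$Z{\left(m \right)} = m + m^{2}$ ($Z{\left(m \right)} = m m + m = m^{2} + m = m + m^{2}$)
$-1836 - Z{\left(j{\left(5,9 \right)} \right)} = -1836 - \left(-6 - 5 \cdot 9\right) \left(1 - \left(6 + 5 \cdot 9\right)\right) = -1836 - \left(-6 - 45\right) \left(1 - 51\right) = -1836 - - 51 \left(1 - 51\right) = -1836 - \left(-51\right) \left(-50\right) = -1836 - 2550 = -4386$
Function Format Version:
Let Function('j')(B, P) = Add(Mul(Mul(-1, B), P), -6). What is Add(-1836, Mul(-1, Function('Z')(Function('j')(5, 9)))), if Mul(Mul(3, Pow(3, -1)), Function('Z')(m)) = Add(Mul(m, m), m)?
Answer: -4386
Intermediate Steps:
Function('j')(B, P) = Add(-6, Mul(-1, B, P)) (Function('j')(B, P) = Add(Mul(-1, B, P), -6) = Add(-6, Mul(-1, B, P)))
Function('Z')(m) = Add(m, Pow(m, 2)) (Function('Z')(m) = Add(Mul(m, m), m) = Add(Pow(m, 2), m) = Add(m, Pow(m, 2)))
Add(-1836, Mul(-1, Function('Z')(Function('j')(5, 9)))) = Add(-1836, Mul(-1, Mul(Add(-6, Mul(-1, 5, 9)), Add(1, Add(-6, Mul(-1, 5, 9)))))) = Add(-1836, Mul(-1, Mul(Add(-6, -45), Add(1, Add(-6, -45))))) = Add(-1836, Mul(-1, Mul(-51, Add(1, -51)))) = Add(-1836, Mul(-1, Mul(-51, -50))) = Add(-1836, Mul(-1, 2550)) = Add(-1836, -2550) = -4386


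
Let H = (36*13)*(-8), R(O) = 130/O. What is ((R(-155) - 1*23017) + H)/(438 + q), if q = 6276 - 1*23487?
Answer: 276539/173321 ≈ 1.5955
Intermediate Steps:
q = -17211 (q = 6276 - 23487 = -17211)
H = -3744 (H = 468*(-8) = -3744)
((R(-155) - 1*23017) + H)/(438 + q) = ((130/(-155) - 1*23017) - 3744)/(438 - 17211) = ((130*(-1/155) - 23017) - 3744)/(-16773) = ((-26/31 - 23017) - 3744)*(-1/16773) = (-713553/31 - 3744)*(-1/16773) = -829617/31*(-1/16773) = 276539/173321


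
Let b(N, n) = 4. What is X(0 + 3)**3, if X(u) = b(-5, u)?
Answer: 64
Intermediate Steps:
X(u) = 4
X(0 + 3)**3 = 4**3 = 64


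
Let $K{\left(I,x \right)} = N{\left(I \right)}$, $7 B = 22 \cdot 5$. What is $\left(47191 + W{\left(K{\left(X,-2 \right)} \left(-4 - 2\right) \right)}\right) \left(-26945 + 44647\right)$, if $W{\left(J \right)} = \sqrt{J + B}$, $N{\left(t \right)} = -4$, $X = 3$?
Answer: $835375082 + \frac{17702 \sqrt{1946}}{7} \approx 8.3549 \cdot 10^{8}$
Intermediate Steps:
$B = \frac{110}{7}$ ($B = \frac{22 \cdot 5}{7} = \frac{1}{7} \cdot 110 = \frac{110}{7} \approx 15.714$)
$K{\left(I,x \right)} = -4$
$W{\left(J \right)} = \sqrt{\frac{110}{7} + J}$ ($W{\left(J \right)} = \sqrt{J + \frac{110}{7}} = \sqrt{\frac{110}{7} + J}$)
$\left(47191 + W{\left(K{\left(X,-2 \right)} \left(-4 - 2\right) \right)}\right) \left(-26945 + 44647\right) = \left(47191 + \frac{\sqrt{770 + 49 \left(- 4 \left(-4 - 2\right)\right)}}{7}\right) \left(-26945 + 44647\right) = \left(47191 + \frac{\sqrt{770 + 49 \left(\left(-4\right) \left(-6\right)\right)}}{7}\right) 17702 = \left(47191 + \frac{\sqrt{770 + 49 \cdot 24}}{7}\right) 17702 = \left(47191 + \frac{\sqrt{770 + 1176}}{7}\right) 17702 = \left(47191 + \frac{\sqrt{1946}}{7}\right) 17702 = 835375082 + \frac{17702 \sqrt{1946}}{7}$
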